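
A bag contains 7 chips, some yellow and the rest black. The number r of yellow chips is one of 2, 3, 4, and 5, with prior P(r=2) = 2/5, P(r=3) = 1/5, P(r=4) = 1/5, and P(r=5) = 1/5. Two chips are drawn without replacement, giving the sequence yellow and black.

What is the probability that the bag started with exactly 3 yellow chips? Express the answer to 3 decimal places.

0.222

For each hypothesis, P(data | H) works out to: P(data | r = 2) = (2/7)(5/6) = 5/21; P(data | r = 3) = (3/7)(4/6) = 2/7; P(data | r = 4) = (4/7)(3/6) = 2/7; P(data | r = 5) = (5/7)(2/6) = 5/21.
The prior-weighted likelihoods are 2/5 · 5/21 = 2/21, 1/5 · 2/7 = 2/35, 1/5 · 2/7 = 2/35, 1/5 · 5/21 = 1/21; with total 9/35.
So P(r = 3 | data) = (2/35) / (9/35) = 2/9.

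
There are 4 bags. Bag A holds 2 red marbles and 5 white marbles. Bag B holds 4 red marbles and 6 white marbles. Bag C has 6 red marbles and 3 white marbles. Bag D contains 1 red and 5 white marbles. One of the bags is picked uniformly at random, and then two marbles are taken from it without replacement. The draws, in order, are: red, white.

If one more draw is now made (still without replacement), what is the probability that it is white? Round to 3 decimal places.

For each hypothesis, P(data | H) works out to: P(data | bag A) = (2/7)(5/6) = 5/21; P(data | bag B) = (4/10)(6/9) = 4/15; P(data | bag C) = (6/9)(3/8) = 1/4; P(data | bag D) = (1/6)(5/5) = 1/6.
Multiplying each by its prior: 1/4 · 5/21 = 5/84, 1/4 · 4/15 = 1/15, 1/4 · 1/4 = 1/16, 1/4 · 1/6 = 1/24; summing to 129/560.
Normalising, the posterior is P(bag A | data) = 100/387, P(bag B | data) = 112/387, P(bag C | data) = 35/129, P(bag D | data) = 70/387.
So P(white next | data) = Σ P(white next | H) P(H | data) = (4/5)(100/387) + (5/8)(112/387) + (2/7)(35/129) + (1)(70/387) = 250/387.

0.646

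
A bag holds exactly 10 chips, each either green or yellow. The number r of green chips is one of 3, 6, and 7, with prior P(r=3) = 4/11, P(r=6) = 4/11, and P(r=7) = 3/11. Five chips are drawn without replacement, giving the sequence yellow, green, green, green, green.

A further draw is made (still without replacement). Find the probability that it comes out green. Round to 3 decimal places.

0.514

Compute the likelihood of the observed sequence for each case: P(data | r = 3) = (7/10)(3/9)(2/8)(1/7)(0/6) = 0; P(data | r = 6) = (4/10)(6/9)(5/8)(4/7)(3/6) = 1/21; P(data | r = 7) = (3/10)(7/9)(6/8)(5/7)(4/6) = 1/12.
Weighting by the prior gives 4/11 · 0 = 0, 4/11 · 1/21 = 4/231, 3/11 · 1/12 = 1/44; these sum to 37/924.
Normalising, the posterior is P(r = 3 | data) = 0, P(r = 6 | data) = 16/37, P(r = 7 | data) = 21/37.
So P(green next | data) = Σ P(green next | H) P(H | data) = (2/5)(16/37) + (3/5)(21/37) = 19/37.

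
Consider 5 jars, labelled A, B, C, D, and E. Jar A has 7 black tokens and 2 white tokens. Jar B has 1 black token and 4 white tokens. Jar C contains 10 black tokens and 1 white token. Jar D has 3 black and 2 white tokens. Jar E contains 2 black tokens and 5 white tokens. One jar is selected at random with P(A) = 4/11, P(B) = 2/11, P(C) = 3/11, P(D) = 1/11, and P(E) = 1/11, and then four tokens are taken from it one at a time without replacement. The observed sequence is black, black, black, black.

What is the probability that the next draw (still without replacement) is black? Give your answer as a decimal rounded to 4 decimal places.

0.7625

Compute the likelihood of the observed sequence for each case: P(data | jar A) = (7/9)(6/8)(5/7)(4/6) = 0.27778; P(data | jar B) = (1/5)(0/4) = 0; P(data | jar C) = (10/11)(9/10)(8/9)(7/8) = 0.63636; P(data | jar D) = (3/5)(2/4)(1/3)(0/2) = 0; P(data | jar E) = (2/7)(1/6)(0/5) = 0.
Weighting by the prior gives 4/11 · 0.27778 = 0.10101, 2/11 · 0 = 0, 3/11 · 0.63636 = 0.17355, 1/11 · 0 = 0, 1/11 · 0 = 0; these sum to 0.27456.
Normalising, the posterior is P(jar A | data) = 0.36789, P(jar B | data) = 0, P(jar C | data) = 0.63211, P(jar D | data) = 0, P(jar E | data) = 0.
So P(black next | data) = Σ P(black next | H) P(H | data) = (3/5)(0.36789) + (6/7)(0.63211) = 0.76254.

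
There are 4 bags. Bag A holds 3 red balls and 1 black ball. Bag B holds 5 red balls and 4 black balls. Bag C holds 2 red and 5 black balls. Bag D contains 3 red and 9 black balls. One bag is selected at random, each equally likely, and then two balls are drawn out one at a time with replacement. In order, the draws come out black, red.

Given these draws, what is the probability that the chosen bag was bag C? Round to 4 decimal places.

For each hypothesis, P(data | H) works out to: P(data | bag A) = (1/4)(3/4) = 0.1875; P(data | bag B) = (4/9)(5/9) = 0.24691; P(data | bag C) = (5/7)(2/7) = 0.20408; P(data | bag D) = (9/12)(3/12) = 0.1875.
The prior-weighted likelihoods are 1/4 · 0.1875 = 0.046875, 1/4 · 0.24691 = 0.061728, 1/4 · 0.20408 = 0.05102, 1/4 · 0.1875 = 0.046875; summing to 0.2065.
By Bayes' rule, P(bag C | data) = (0.05102) / (0.2065) = 0.24707.

0.2471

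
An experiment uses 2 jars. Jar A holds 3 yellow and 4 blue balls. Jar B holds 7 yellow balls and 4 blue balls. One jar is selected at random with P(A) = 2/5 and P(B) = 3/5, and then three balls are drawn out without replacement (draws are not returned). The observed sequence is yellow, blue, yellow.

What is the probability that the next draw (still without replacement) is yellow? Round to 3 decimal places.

0.509

The likelihood of the observed sequence under each hypothesis: P(data | jar A) = (3/7)(4/6)(2/5) = 0.11429; P(data | jar B) = (7/11)(4/10)(6/9) = 0.1697.
Multiplying each by its prior: 2/5 · 0.11429 = 0.045714, 3/5 · 0.1697 = 0.10182; with total 0.14753.
Dividing through by the total gives posterior P(jar A | data) = 0.30986, P(jar B | data) = 0.69014.
Averaging over the posterior, P(yellow next | data) = (1/4)(0.30986) + (5/8)(0.69014) = 0.5088.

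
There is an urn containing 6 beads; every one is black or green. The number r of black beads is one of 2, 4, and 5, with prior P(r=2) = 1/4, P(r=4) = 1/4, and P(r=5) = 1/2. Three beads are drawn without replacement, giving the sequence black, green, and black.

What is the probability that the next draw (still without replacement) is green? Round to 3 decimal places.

0.222

For each hypothesis, P(data | H) works out to: P(data | r = 2) = (2/6)(4/5)(1/4) = 1/15; P(data | r = 4) = (4/6)(2/5)(3/4) = 1/5; P(data | r = 5) = (5/6)(1/5)(4/4) = 1/6.
Multiplying each by its prior: 1/4 · 1/15 = 1/60, 1/4 · 1/5 = 1/20, 1/2 · 1/6 = 1/12; summing to 3/20.
The posterior is then P(r = 2 | data) = 1/9, P(r = 4 | data) = 1/3, P(r = 5 | data) = 5/9.
Averaging over the posterior, P(green next | data) = (1)(1/9) + (1/3)(1/3) + (0)(5/9) = 2/9.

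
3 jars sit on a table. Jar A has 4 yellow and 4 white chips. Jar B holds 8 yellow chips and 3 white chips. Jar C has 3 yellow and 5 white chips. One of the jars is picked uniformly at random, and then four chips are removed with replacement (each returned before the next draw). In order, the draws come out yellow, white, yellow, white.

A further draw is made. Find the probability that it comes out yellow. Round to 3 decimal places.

0.513

For each hypothesis, P(data | H) works out to: P(data | jar A) = (4/8)(4/8)(4/8)(4/8) = 0.0625; P(data | jar B) = (8/11)(3/11)(8/11)(3/11) = 0.039342; P(data | jar C) = (3/8)(5/8)(3/8)(5/8) = 0.054932.
The prior-weighted likelihoods are 1/3 · 0.0625 = 0.020833, 1/3 · 0.039342 = 0.013114, 1/3 · 0.054932 = 0.018311; with total 0.052258.
Dividing through by the total gives posterior P(jar A | data) = 0.39867, P(jar B | data) = 0.25095, P(jar C | data) = 0.35039.
Averaging over the posterior, P(yellow next | data) = (1/2)(0.39867) + (8/11)(0.25095) + (3/8)(0.35039) = 0.51323.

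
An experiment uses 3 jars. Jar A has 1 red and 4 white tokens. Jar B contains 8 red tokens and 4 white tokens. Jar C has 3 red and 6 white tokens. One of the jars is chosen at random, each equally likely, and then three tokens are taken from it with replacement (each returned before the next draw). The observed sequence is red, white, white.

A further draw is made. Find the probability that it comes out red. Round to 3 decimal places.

0.355

Under each hypothesis, the probability of the observed sequence is: P(data | jar A) = (1/5)(4/5)(4/5) = 0.128; P(data | jar B) = (8/12)(4/12)(4/12) = 0.074074; P(data | jar C) = (3/9)(6/9)(6/9) = 0.14815.
The prior-weighted likelihoods are 1/3 · 0.128 = 0.042667, 1/3 · 0.074074 = 0.024691, 1/3 · 0.14815 = 0.049383; summing to 0.11674.
Dividing through by the total gives posterior P(jar A | data) = 0.36548, P(jar B | data) = 0.21151, P(jar C | data) = 0.42301.
So P(red next | data) = Σ P(red next | H) P(H | data) = (1/5)(0.36548) + (2/3)(0.21151) + (1/3)(0.42301) = 0.3551.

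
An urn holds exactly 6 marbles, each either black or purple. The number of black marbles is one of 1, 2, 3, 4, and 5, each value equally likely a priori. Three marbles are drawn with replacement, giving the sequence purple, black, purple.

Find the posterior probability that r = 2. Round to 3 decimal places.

Under each hypothesis, the probability of the observed sequence is: P(data | r = 1) = (5/6)(1/6)(5/6) = 25/216; P(data | r = 2) = (4/6)(2/6)(4/6) = 4/27; P(data | r = 3) = (3/6)(3/6)(3/6) = 1/8; P(data | r = 4) = (2/6)(4/6)(2/6) = 2/27; P(data | r = 5) = (1/6)(5/6)(1/6) = 5/216.
Weighting by the prior gives 1/5 · 25/216 = 5/216, 1/5 · 4/27 = 4/135, 1/5 · 1/8 = 1/40, 1/5 · 2/27 = 2/135, 1/5 · 5/216 = 1/216; summing to 7/72.
Hence P(r = 2 | data) = (4/135) / (7/72) = 32/105.

0.305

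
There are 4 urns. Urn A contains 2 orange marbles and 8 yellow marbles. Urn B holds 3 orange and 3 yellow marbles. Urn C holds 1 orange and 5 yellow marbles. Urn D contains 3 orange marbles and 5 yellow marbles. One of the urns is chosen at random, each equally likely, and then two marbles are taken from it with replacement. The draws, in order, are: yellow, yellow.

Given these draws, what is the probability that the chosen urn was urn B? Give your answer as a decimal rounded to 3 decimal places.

0.127

Compute the likelihood of the observed sequence for each case: P(data | urn A) = (8/10)(8/10) = 0.64; P(data | urn B) = (3/6)(3/6) = 0.25; P(data | urn C) = (5/6)(5/6) = 0.69444; P(data | urn D) = (5/8)(5/8) = 0.39062.
The prior-weighted likelihoods are 1/4 · 0.64 = 0.16, 1/4 · 0.25 = 0.0625, 1/4 · 0.69444 = 0.17361, 1/4 · 0.39062 = 0.097656; summing to 0.49377.
By Bayes' rule, P(urn B | data) = (0.0625) / (0.49377) = 0.12658.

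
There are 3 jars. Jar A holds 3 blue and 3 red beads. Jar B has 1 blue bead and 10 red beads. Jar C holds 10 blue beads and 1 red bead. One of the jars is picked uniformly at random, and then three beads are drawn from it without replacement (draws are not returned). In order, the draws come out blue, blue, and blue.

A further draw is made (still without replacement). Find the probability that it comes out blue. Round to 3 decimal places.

Compute the likelihood of the observed sequence for each case: P(data | jar A) = (3/6)(2/5)(1/4) = 1/20; P(data | jar B) = (1/11)(0/10) = 0; P(data | jar C) = (10/11)(9/10)(8/9) = 8/11.
The prior-weighted likelihoods are 1/3 · 1/20 = 1/60, 1/3 · 0 = 0, 1/3 · 8/11 = 8/33; summing to 57/220.
Dividing through by the total gives posterior P(jar A | data) = 11/171, P(jar B | data) = 0, P(jar C | data) = 160/171.
Averaging over the posterior, P(blue next | data) = (0)(11/171) + (7/8)(160/171) = 140/171.

0.819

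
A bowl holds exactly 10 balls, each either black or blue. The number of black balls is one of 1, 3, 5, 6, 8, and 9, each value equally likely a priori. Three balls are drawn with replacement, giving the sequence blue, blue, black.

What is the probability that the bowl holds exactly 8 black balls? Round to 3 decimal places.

For each hypothesis, P(data | H) works out to: P(data | r = 1) = (9/10)(9/10)(1/10) = 0.081; P(data | r = 3) = (7/10)(7/10)(3/10) = 0.147; P(data | r = 5) = (5/10)(5/10)(5/10) = 0.125; P(data | r = 6) = (4/10)(4/10)(6/10) = 0.096; P(data | r = 8) = (2/10)(2/10)(8/10) = 0.032; P(data | r = 9) = (1/10)(1/10)(9/10) = 0.009.
Weighting by the prior gives 1/6 · 0.081 = 0.0135, 1/6 · 0.147 = 0.0245, 1/6 · 0.125 = 0.020833, 1/6 · 0.096 = 0.016, 1/6 · 0.032 = 0.0053333, 1/6 · 0.009 = 0.0015; these sum to 0.081667.
By Bayes' rule, P(r = 8 | data) = (0.0053333) / (0.081667) = 0.065306.

0.065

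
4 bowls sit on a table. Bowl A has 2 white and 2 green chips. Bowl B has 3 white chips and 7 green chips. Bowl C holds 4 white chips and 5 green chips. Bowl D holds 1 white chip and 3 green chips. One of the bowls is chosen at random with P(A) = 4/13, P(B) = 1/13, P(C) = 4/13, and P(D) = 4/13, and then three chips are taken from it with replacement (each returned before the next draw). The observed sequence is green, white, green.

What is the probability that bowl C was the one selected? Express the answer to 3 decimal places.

For each hypothesis, P(data | H) works out to: P(data | bowl A) = (2/4)(2/4)(2/4) = 0.125; P(data | bowl B) = (7/10)(3/10)(7/10) = 0.147; P(data | bowl C) = (5/9)(4/9)(5/9) = 0.13717; P(data | bowl D) = (3/4)(1/4)(3/4) = 0.14062.
The prior-weighted likelihoods are 4/13 · 0.125 = 0.038462, 1/13 · 0.147 = 0.011308, 4/13 · 0.13717 = 0.042207, 4/13 · 0.14062 = 0.043269; with total 0.13525.
By Bayes' rule, P(bowl C | data) = (0.042207) / (0.13525) = 0.31208.

0.312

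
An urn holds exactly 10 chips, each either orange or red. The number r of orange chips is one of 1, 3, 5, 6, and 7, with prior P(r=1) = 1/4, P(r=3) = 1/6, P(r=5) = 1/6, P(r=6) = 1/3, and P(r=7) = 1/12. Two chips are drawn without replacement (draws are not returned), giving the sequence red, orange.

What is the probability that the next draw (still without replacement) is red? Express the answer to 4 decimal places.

0.5286

Under each hypothesis, the probability of the observed sequence is: P(data | r = 1) = (9/10)(1/9) = 1/10; P(data | r = 3) = (7/10)(3/9) = 7/30; P(data | r = 5) = (5/10)(5/9) = 5/18; P(data | r = 6) = (4/10)(6/9) = 4/15; P(data | r = 7) = (3/10)(7/9) = 7/30.
The prior-weighted likelihoods are 1/4 · 1/10 = 1/40, 1/6 · 7/30 = 7/180, 1/6 · 5/18 = 5/108, 1/3 · 4/15 = 4/45, 1/12 · 7/30 = 7/360; these sum to 59/270.
Normalising, the posterior is P(r = 1 | data) = 27/236, P(r = 3 | data) = 21/118, P(r = 5 | data) = 25/118, P(r = 6 | data) = 24/59, P(r = 7 | data) = 21/236.
The predictive probability is P(red next | data) = (1)(27/236) + (3/4)(21/118) + (1/2)(25/118) + (3/8)(24/59) + (1/4)(21/236) = 499/944.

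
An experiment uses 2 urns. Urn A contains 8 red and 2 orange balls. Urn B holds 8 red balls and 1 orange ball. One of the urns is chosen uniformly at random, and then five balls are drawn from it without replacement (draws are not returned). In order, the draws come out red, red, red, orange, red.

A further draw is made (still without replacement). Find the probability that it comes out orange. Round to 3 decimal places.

Compute the likelihood of the observed sequence for each case: P(data | urn A) = (8/10)(7/9)(6/8)(2/7)(5/6) = 1/9; P(data | urn B) = (8/9)(7/8)(6/7)(1/6)(5/5) = 1/9.
The prior-weighted likelihoods are 1/2 · 1/9 = 1/18, 1/2 · 1/9 = 1/18; these sum to 1/9.
The posterior is then P(urn A | data) = 1/2, P(urn B | data) = 1/2.
So P(orange next | data) = Σ P(orange next | H) P(H | data) = (1/5)(1/2) + (0)(1/2) = 1/10.

0.100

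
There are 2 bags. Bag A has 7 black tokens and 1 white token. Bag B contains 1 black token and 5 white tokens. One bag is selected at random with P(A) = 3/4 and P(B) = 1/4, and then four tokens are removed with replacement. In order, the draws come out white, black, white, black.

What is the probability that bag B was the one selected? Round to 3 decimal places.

0.350

Under each hypothesis, the probability of the observed sequence is: P(data | bag A) = (1/8)(7/8)(1/8)(7/8) = 0.011963; P(data | bag B) = (5/6)(1/6)(5/6)(1/6) = 0.01929.
The prior-weighted likelihoods are 3/4 · 0.011963 = 0.0089722, 1/4 · 0.01929 = 0.0048225; with total 0.013795.
Therefore the posterior P(bag B | data) = (0.0048225) / (0.013795) = 0.34959.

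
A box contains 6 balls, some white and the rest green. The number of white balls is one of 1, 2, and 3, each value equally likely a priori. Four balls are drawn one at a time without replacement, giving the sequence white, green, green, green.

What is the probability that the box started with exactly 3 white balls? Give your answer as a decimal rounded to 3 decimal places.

Under each hypothesis, the probability of the observed sequence is: P(data | r = 1) = (1/6)(5/5)(4/4)(3/3) = 1/6; P(data | r = 2) = (2/6)(4/5)(3/4)(2/3) = 2/15; P(data | r = 3) = (3/6)(3/5)(2/4)(1/3) = 1/20.
Weighting by the prior gives 1/3 · 1/6 = 1/18, 1/3 · 2/15 = 2/45, 1/3 · 1/20 = 1/60; with total 7/60.
So P(r = 3 | data) = (1/60) / (7/60) = 1/7.

0.143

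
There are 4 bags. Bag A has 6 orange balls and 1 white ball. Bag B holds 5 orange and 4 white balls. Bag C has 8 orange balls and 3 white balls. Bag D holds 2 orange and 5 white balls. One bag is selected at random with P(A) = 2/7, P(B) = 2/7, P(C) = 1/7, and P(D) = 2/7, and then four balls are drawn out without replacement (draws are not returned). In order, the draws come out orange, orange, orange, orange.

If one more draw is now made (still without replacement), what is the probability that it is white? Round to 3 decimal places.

The likelihood of the observed sequence under each hypothesis: P(data | bag A) = (6/7)(5/6)(4/5)(3/4) = 0.42857; P(data | bag B) = (5/9)(4/8)(3/7)(2/6) = 0.039683; P(data | bag C) = (8/11)(7/10)(6/9)(5/8) = 0.21212; P(data | bag D) = (2/7)(1/6)(0/5) = 0.
Weighting by the prior gives 2/7 · 0.42857 = 0.12245, 2/7 · 0.039683 = 0.011338, 1/7 · 0.21212 = 0.030303, 2/7 · 0 = 0; with total 0.16409.
The posterior is then P(bag A | data) = 0.74623, P(bag B | data) = 0.069095, P(bag C | data) = 0.18467, P(bag D | data) = 0.
So P(white next | data) = Σ P(white next | H) P(H | data) = (1/3)(0.74623) + (4/5)(0.069095) + (3/7)(0.18467) = 0.38317.

0.383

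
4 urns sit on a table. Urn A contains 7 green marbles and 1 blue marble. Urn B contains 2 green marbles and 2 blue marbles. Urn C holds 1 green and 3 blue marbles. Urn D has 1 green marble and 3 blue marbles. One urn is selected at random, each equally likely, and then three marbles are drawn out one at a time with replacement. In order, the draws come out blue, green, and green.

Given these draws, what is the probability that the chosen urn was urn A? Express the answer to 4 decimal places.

0.3043

Under each hypothesis, the probability of the observed sequence is: P(data | urn A) = (1/8)(7/8)(7/8) = 0.095703; P(data | urn B) = (2/4)(2/4)(2/4) = 0.125; P(data | urn C) = (3/4)(1/4)(1/4) = 0.046875; P(data | urn D) = (3/4)(1/4)(1/4) = 0.046875.
The prior-weighted likelihoods are 1/4 · 0.095703 = 0.023926, 1/4 · 0.125 = 0.03125, 1/4 · 0.046875 = 0.011719, 1/4 · 0.046875 = 0.011719; with total 0.078613.
So P(urn A | data) = (0.023926) / (0.078613) = 0.30435.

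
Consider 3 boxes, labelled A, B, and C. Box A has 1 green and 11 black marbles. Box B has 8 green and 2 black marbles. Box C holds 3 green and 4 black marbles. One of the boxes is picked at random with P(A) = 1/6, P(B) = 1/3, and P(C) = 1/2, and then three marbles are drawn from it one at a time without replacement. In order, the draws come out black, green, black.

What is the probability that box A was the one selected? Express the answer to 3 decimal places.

Under each hypothesis, the probability of the observed sequence is: P(data | box A) = (11/12)(1/11)(10/10) = 0.083333; P(data | box B) = (2/10)(8/9)(1/8) = 0.022222; P(data | box C) = (4/7)(3/6)(3/5) = 0.17143.
Multiplying each by its prior: 1/6 · 0.083333 = 0.013889, 1/3 · 0.022222 = 0.0074074, 1/2 · 0.17143 = 0.085714; with total 0.10701.
Therefore the posterior P(box A | data) = (0.013889) / (0.10701) = 0.12979.

0.130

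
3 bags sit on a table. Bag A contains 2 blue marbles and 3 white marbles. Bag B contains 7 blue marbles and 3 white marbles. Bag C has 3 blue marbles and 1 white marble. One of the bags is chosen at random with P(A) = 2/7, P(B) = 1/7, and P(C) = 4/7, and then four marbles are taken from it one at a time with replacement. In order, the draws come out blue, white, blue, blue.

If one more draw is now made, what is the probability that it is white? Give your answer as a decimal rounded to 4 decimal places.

For each hypothesis, P(data | H) works out to: P(data | bag A) = (2/5)(3/5)(2/5)(2/5) = 0.0384; P(data | bag B) = (7/10)(3/10)(7/10)(7/10) = 0.1029; P(data | bag C) = (3/4)(1/4)(3/4)(3/4) = 0.10547.
Multiplying each by its prior: 2/7 · 0.0384 = 0.010971, 1/7 · 0.1029 = 0.0147, 4/7 · 0.10547 = 0.060268; summing to 0.085939.
The posterior is then P(bag A | data) = 0.12766, P(bag B | data) = 0.17105, P(bag C | data) = 0.70128.
The predictive probability is P(white next | data) = (3/5)(0.12766) + (3/10)(0.17105) + (1/4)(0.70128) = 0.30324.

0.3032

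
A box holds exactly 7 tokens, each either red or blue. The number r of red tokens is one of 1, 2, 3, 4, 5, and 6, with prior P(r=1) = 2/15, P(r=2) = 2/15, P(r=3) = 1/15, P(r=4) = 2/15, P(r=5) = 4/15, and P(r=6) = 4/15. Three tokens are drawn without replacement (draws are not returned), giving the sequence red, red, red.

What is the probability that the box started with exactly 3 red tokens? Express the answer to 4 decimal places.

0.0078

For each hypothesis, P(data | H) works out to: P(data | r = 1) = (1/7)(0/6) = 0; P(data | r = 2) = (2/7)(1/6)(0/5) = 0; P(data | r = 3) = (3/7)(2/6)(1/5) = 1/35; P(data | r = 4) = (4/7)(3/6)(2/5) = 4/35; P(data | r = 5) = (5/7)(4/6)(3/5) = 2/7; P(data | r = 6) = (6/7)(5/6)(4/5) = 4/7.
Multiplying each by its prior: 2/15 · 0 = 0, 2/15 · 0 = 0, 1/15 · 1/35 = 1/525, 2/15 · 4/35 = 8/525, 4/15 · 2/7 = 8/105, 4/15 · 4/7 = 16/105; these sum to 43/175.
By Bayes' rule, P(r = 3 | data) = (1/525) / (43/175) = 1/129.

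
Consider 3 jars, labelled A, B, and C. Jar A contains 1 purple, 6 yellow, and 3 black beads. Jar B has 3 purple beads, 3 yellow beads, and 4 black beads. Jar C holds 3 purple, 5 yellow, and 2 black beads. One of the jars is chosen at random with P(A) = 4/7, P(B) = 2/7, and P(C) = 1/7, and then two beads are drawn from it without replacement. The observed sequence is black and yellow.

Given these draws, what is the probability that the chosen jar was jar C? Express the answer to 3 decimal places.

0.094

The likelihood of the observed sequence under each hypothesis: P(data | jar A) = (3/10)(6/9) = 1/5; P(data | jar B) = (4/10)(3/9) = 2/15; P(data | jar C) = (2/10)(5/9) = 1/9.
The prior-weighted likelihoods are 4/7 · 1/5 = 4/35, 2/7 · 2/15 = 4/105, 1/7 · 1/9 = 1/63; with total 53/315.
By Bayes' rule, P(jar C | data) = (1/63) / (53/315) = 5/53.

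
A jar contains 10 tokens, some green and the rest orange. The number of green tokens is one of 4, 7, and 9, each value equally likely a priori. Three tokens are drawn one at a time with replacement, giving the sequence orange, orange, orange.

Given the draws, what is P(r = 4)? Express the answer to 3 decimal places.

0.885

Compute the likelihood of the observed sequence for each case: P(data | r = 4) = (6/10)(6/10)(6/10) = 0.216; P(data | r = 7) = (3/10)(3/10)(3/10) = 0.027; P(data | r = 9) = (1/10)(1/10)(1/10) = 0.001.
Weighting by the prior gives 1/3 · 0.216 = 0.072, 1/3 · 0.027 = 0.009, 1/3 · 0.001 = 0.00033333; summing to 0.081333.
Hence P(r = 4 | data) = (0.072) / (0.081333) = 0.88525.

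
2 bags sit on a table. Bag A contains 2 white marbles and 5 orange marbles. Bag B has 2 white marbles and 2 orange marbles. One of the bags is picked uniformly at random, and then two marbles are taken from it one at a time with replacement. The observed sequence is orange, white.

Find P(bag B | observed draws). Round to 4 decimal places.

For each hypothesis, P(data | H) works out to: P(data | bag A) = (5/7)(2/7) = 10/49; P(data | bag B) = (2/4)(2/4) = 1/4.
Multiplying each by its prior: 1/2 · 10/49 = 5/49, 1/2 · 1/4 = 1/8; these sum to 89/392.
By Bayes' rule, P(bag B | data) = (1/8) / (89/392) = 49/89.

0.5506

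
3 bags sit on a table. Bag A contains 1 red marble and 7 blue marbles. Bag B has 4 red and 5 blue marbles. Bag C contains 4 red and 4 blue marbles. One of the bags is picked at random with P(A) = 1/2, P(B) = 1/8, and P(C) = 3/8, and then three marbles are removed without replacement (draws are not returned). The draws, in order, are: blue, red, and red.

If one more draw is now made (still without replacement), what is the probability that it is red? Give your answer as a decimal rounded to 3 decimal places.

Compute the likelihood of the observed sequence for each case: P(data | bag A) = (7/8)(1/7)(0/6) = 0; P(data | bag B) = (5/9)(4/8)(3/7) = 5/42; P(data | bag C) = (4/8)(4/7)(3/6) = 1/7.
The prior-weighted likelihoods are 1/2 · 0 = 0, 1/8 · 5/42 = 5/336, 3/8 · 1/7 = 3/56; these sum to 23/336.
The posterior is then P(bag A | data) = 0, P(bag B | data) = 5/23, P(bag C | data) = 18/23.
Averaging over the posterior, P(red next | data) = (1/3)(5/23) + (2/5)(18/23) = 133/345.

0.386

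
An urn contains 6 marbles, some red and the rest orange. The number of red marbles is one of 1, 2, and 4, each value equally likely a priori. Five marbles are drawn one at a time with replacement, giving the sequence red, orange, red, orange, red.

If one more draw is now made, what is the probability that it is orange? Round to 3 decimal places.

0.468

Under each hypothesis, the probability of the observed sequence is: P(data | r = 1) = (1/6)(5/6)(1/6)(5/6)(1/6) = 0.003215; P(data | r = 2) = (2/6)(4/6)(2/6)(4/6)(2/6) = 0.016461; P(data | r = 4) = (4/6)(2/6)(4/6)(2/6)(4/6) = 0.032922.
Weighting by the prior gives 1/3 · 0.003215 = 0.0010717, 1/3 · 0.016461 = 0.005487, 1/3 · 0.032922 = 0.010974; with total 0.017533.
Dividing through by the total gives posterior P(r = 1 | data) = 0.061125, P(r = 2 | data) = 0.31296, P(r = 4 | data) = 0.62592.
The predictive probability is P(orange next | data) = (5/6)(0.061125) + (2/3)(0.31296) + (1/3)(0.62592) = 0.46822.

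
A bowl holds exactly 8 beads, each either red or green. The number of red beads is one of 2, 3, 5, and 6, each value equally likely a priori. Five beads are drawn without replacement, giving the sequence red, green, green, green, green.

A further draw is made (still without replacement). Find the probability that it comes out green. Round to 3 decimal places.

0.556

Under each hypothesis, the probability of the observed sequence is: P(data | r = 2) = (2/8)(6/7)(5/6)(4/5)(3/4) = 3/28; P(data | r = 3) = (3/8)(5/7)(4/6)(3/5)(2/4) = 3/56; P(data | r = 5) = (5/8)(3/7)(2/6)(1/5)(0/4) = 0; P(data | r = 6) = (6/8)(2/7)(1/6)(0/5) = 0.
Weighting by the prior gives 1/4 · 3/28 = 3/112, 1/4 · 3/56 = 3/224, 1/4 · 0 = 0, 1/4 · 0 = 0; these sum to 9/224.
Normalising, the posterior is P(r = 2 | data) = 2/3, P(r = 3 | data) = 1/3, P(r = 5 | data) = 0, P(r = 6 | data) = 0.
The predictive probability is P(green next | data) = (2/3)(2/3) + (1/3)(1/3) = 5/9.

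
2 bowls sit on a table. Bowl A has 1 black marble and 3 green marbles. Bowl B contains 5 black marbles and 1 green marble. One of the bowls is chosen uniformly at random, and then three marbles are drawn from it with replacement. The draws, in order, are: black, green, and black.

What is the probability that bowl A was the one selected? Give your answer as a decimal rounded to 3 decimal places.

For each hypothesis, P(data | H) works out to: P(data | bowl A) = (1/4)(3/4)(1/4) = 0.046875; P(data | bowl B) = (5/6)(1/6)(5/6) = 0.11574.
The prior-weighted likelihoods are 1/2 · 0.046875 = 0.023438, 1/2 · 0.11574 = 0.05787; these sum to 0.081308.
So P(bowl A | data) = (0.023438) / (0.081308) = 0.28826.

0.288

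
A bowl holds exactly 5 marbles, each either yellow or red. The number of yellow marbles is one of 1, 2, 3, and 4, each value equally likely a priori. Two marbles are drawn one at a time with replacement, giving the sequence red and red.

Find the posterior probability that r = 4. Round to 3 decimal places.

0.033

Under each hypothesis, the probability of the observed sequence is: P(data | r = 1) = (4/5)(4/5) = 16/25; P(data | r = 2) = (3/5)(3/5) = 9/25; P(data | r = 3) = (2/5)(2/5) = 4/25; P(data | r = 4) = (1/5)(1/5) = 1/25.
Weighting by the prior gives 1/4 · 16/25 = 4/25, 1/4 · 9/25 = 9/100, 1/4 · 4/25 = 1/25, 1/4 · 1/25 = 1/100; with total 3/10.
Hence P(r = 4 | data) = (1/100) / (3/10) = 1/30.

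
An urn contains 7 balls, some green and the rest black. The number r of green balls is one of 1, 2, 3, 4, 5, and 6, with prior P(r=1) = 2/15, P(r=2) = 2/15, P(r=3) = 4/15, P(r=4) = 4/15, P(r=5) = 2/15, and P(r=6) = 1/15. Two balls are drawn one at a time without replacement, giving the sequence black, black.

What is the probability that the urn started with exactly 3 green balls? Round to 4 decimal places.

The likelihood of the observed sequence under each hypothesis: P(data | r = 1) = (6/7)(5/6) = 5/7; P(data | r = 2) = (5/7)(4/6) = 10/21; P(data | r = 3) = (4/7)(3/6) = 2/7; P(data | r = 4) = (3/7)(2/6) = 1/7; P(data | r = 5) = (2/7)(1/6) = 1/21; P(data | r = 6) = (1/7)(0/6) = 0.
Weighting by the prior gives 2/15 · 5/7 = 2/21, 2/15 · 10/21 = 4/63, 4/15 · 2/7 = 8/105, 4/15 · 1/7 = 4/105, 2/15 · 1/21 = 2/315, 1/15 · 0 = 0; summing to 88/315.
So P(r = 3 | data) = (8/105) / (88/315) = 3/11.

0.2727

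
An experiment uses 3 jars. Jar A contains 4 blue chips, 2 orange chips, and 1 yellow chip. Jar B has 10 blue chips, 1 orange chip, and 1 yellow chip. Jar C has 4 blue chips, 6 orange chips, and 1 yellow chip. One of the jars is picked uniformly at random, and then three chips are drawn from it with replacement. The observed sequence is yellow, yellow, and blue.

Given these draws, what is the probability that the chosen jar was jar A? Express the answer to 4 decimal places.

0.5701

Compute the likelihood of the observed sequence for each case: P(data | jar A) = (1/7)(1/7)(4/7) = 0.011662; P(data | jar B) = (1/12)(1/12)(10/12) = 0.005787; P(data | jar C) = (1/11)(1/11)(4/11) = 0.0030053.
Weighting by the prior gives 1/3 · 0.011662 = 0.0038873, 1/3 · 0.005787 = 0.001929, 1/3 · 0.0030053 = 0.0010018; these sum to 0.006818.
Hence P(jar A | data) = (0.0038873) / (0.006818) = 0.57015.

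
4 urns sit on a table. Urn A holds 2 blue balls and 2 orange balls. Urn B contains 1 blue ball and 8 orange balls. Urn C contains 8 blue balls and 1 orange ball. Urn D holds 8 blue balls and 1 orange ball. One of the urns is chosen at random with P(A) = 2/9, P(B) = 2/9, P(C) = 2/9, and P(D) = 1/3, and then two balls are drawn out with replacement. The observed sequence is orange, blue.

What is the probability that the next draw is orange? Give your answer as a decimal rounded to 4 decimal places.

For each hypothesis, P(data | H) works out to: P(data | urn A) = (2/4)(2/4) = 0.25; P(data | urn B) = (8/9)(1/9) = 0.098765; P(data | urn C) = (1/9)(8/9) = 0.098765; P(data | urn D) = (1/9)(8/9) = 0.098765.
Weighting by the prior gives 2/9 · 0.25 = 0.055556, 2/9 · 0.098765 = 0.021948, 2/9 · 0.098765 = 0.021948, 1/3 · 0.098765 = 0.032922; with total 0.13237.
Dividing through by the total gives posterior P(urn A | data) = 0.41969, P(urn B | data) = 0.1658, P(urn C | data) = 0.1658, P(urn D | data) = 0.2487.
The predictive probability is P(orange next | data) = (1/2)(0.41969) + (8/9)(0.1658) + (1/9)(0.1658) + (1/9)(0.2487) = 0.40328.

0.4033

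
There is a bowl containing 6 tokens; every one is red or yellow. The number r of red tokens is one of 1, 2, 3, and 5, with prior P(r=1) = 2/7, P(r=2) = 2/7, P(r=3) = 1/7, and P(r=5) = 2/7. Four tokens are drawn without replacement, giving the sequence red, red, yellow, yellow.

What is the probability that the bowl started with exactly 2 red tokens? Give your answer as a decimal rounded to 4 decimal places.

The likelihood of the observed sequence under each hypothesis: P(data | r = 1) = (1/6)(0/5) = 0; P(data | r = 2) = (2/6)(1/5)(4/4)(3/3) = 1/15; P(data | r = 3) = (3/6)(2/5)(3/4)(2/3) = 1/10; P(data | r = 5) = (5/6)(4/5)(1/4)(0/3) = 0.
Multiplying each by its prior: 2/7 · 0 = 0, 2/7 · 1/15 = 2/105, 1/7 · 1/10 = 1/70, 2/7 · 0 = 0; summing to 1/30.
Hence P(r = 2 | data) = (2/105) / (1/30) = 4/7.

0.5714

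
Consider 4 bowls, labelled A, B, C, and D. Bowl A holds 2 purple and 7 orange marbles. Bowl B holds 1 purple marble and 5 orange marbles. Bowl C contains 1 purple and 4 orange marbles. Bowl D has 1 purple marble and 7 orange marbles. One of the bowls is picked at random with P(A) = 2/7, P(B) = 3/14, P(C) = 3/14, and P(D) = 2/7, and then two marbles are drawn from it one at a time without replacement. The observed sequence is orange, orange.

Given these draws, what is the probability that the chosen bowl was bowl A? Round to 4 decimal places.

0.2555

Under each hypothesis, the probability of the observed sequence is: P(data | bowl A) = (7/9)(6/8) = 7/12; P(data | bowl B) = (5/6)(4/5) = 2/3; P(data | bowl C) = (4/5)(3/4) = 3/5; P(data | bowl D) = (7/8)(6/7) = 3/4.
Weighting by the prior gives 2/7 · 7/12 = 1/6, 3/14 · 2/3 = 1/7, 3/14 · 3/5 = 9/70, 2/7 · 3/4 = 3/14; summing to 137/210.
Therefore the posterior P(bowl A | data) = (1/6) / (137/210) = 35/137.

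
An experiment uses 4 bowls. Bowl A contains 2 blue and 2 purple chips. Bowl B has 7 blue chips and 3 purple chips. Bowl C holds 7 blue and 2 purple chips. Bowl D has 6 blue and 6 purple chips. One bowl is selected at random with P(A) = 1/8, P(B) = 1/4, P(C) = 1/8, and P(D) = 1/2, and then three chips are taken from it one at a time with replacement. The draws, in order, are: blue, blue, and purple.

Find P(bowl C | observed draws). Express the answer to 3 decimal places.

0.128

Under each hypothesis, the probability of the observed sequence is: P(data | bowl A) = (2/4)(2/4)(2/4) = 0.125; P(data | bowl B) = (7/10)(7/10)(3/10) = 0.147; P(data | bowl C) = (7/9)(7/9)(2/9) = 0.13443; P(data | bowl D) = (6/12)(6/12)(6/12) = 0.125.
The prior-weighted likelihoods are 1/8 · 0.125 = 0.015625, 1/4 · 0.147 = 0.03675, 1/8 · 0.13443 = 0.016804, 1/2 · 0.125 = 0.0625; these sum to 0.13168.
Therefore the posterior P(bowl C | data) = (0.016804) / (0.13168) = 0.12761.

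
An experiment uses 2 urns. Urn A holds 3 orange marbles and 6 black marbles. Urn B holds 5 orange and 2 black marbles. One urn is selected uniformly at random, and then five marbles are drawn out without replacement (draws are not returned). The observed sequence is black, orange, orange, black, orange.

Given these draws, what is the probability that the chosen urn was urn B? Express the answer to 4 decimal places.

0.8000

For each hypothesis, P(data | H) works out to: P(data | urn A) = (6/9)(3/8)(2/7)(5/6)(1/5) = 1/84; P(data | urn B) = (2/7)(5/6)(4/5)(1/4)(3/3) = 1/21.
The prior-weighted likelihoods are 1/2 · 1/84 = 1/168, 1/2 · 1/21 = 1/42; these sum to 5/168.
So P(urn B | data) = (1/42) / (5/168) = 4/5.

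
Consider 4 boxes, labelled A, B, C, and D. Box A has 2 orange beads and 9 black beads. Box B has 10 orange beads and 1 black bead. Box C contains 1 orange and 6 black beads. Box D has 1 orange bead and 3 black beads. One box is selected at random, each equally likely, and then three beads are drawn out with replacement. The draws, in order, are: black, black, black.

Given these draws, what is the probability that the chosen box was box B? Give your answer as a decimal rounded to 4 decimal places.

0.0005

For each hypothesis, P(data | H) works out to: P(data | box A) = (9/11)(9/11)(9/11) = 0.54771; P(data | box B) = (1/11)(1/11)(1/11) = 0.00075131; P(data | box C) = (6/7)(6/7)(6/7) = 0.62974; P(data | box D) = (3/4)(3/4)(3/4) = 0.42188.
Weighting by the prior gives 1/4 · 0.54771 = 0.13693, 1/4 · 0.00075131 = 0.00018783, 1/4 · 0.62974 = 0.15743, 1/4 · 0.42188 = 0.10547; with total 0.40002.
Therefore the posterior P(box B | data) = (0.00018783) / (0.40002) = 0.00046955.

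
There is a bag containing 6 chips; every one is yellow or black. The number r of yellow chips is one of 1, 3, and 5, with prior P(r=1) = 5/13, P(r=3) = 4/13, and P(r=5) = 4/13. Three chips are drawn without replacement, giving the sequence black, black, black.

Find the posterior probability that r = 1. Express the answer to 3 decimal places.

0.926

Compute the likelihood of the observed sequence for each case: P(data | r = 1) = (5/6)(4/5)(3/4) = 1/2; P(data | r = 3) = (3/6)(2/5)(1/4) = 1/20; P(data | r = 5) = (1/6)(0/5) = 0.
Multiplying each by its prior: 5/13 · 1/2 = 5/26, 4/13 · 1/20 = 1/65, 4/13 · 0 = 0; with total 27/130.
Hence P(r = 1 | data) = (5/26) / (27/130) = 25/27.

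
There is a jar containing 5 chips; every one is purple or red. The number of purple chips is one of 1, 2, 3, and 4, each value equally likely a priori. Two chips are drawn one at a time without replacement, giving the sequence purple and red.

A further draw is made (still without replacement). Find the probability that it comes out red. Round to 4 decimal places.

For each hypothesis, P(data | H) works out to: P(data | r = 1) = (1/5)(4/4) = 1/5; P(data | r = 2) = (2/5)(3/4) = 3/10; P(data | r = 3) = (3/5)(2/4) = 3/10; P(data | r = 4) = (4/5)(1/4) = 1/5.
The prior-weighted likelihoods are 1/4 · 1/5 = 1/20, 1/4 · 3/10 = 3/40, 1/4 · 3/10 = 3/40, 1/4 · 1/5 = 1/20; with total 1/4.
Dividing through by the total gives posterior P(r = 1 | data) = 1/5, P(r = 2 | data) = 3/10, P(r = 3 | data) = 3/10, P(r = 4 | data) = 1/5.
Averaging over the posterior, P(red next | data) = (1)(1/5) + (2/3)(3/10) + (1/3)(3/10) + (0)(1/5) = 1/2.

0.5000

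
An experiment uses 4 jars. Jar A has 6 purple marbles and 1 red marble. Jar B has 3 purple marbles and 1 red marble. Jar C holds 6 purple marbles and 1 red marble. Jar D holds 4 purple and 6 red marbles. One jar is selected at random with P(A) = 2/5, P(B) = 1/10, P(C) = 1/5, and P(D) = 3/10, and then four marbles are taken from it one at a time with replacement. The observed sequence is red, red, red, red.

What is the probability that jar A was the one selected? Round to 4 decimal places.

0.0042

The likelihood of the observed sequence under each hypothesis: P(data | jar A) = (1/7)(1/7)(1/7)(1/7) = 0.00041649; P(data | jar B) = (1/4)(1/4)(1/4)(1/4) = 0.0039062; P(data | jar C) = (1/7)(1/7)(1/7)(1/7) = 0.00041649; P(data | jar D) = (6/10)(6/10)(6/10)(6/10) = 0.1296.
The prior-weighted likelihoods are 2/5 · 0.00041649 = 0.0001666, 1/10 · 0.0039062 = 0.00039063, 1/5 · 0.00041649 = 8.3299e-05, 3/10 · 0.1296 = 0.03888; with total 0.039521.
Hence P(jar A | data) = (0.0001666) / (0.039521) = 0.0042155.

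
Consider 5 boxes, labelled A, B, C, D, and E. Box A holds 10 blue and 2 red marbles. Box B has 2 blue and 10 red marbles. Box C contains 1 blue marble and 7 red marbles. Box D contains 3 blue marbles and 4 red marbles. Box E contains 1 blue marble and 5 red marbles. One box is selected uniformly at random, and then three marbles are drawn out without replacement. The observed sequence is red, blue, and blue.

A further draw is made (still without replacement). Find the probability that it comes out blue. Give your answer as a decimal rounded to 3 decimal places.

0.564

Compute the likelihood of the observed sequence for each case: P(data | box A) = (2/12)(10/11)(9/10) = 0.13636; P(data | box B) = (10/12)(2/11)(1/10) = 0.015152; P(data | box C) = (7/8)(1/7)(0/6) = 0; P(data | box D) = (4/7)(3/6)(2/5) = 0.11429; P(data | box E) = (5/6)(1/5)(0/4) = 0.
The prior-weighted likelihoods are 1/5 · 0.13636 = 0.027273, 1/5 · 0.015152 = 0.0030303, 1/5 · 0 = 0, 1/5 · 0.11429 = 0.022857, 1/5 · 0 = 0; these sum to 0.05316.
Dividing through by the total gives posterior P(box A | data) = 0.51303, P(box B | data) = 0.057003, P(box C | data) = 0, P(box D | data) = 0.42997, P(box E | data) = 0.
So P(blue next | data) = Σ P(blue next | H) P(H | data) = (8/9)(0.51303) + (0)(0.057003) + (1/4)(0.42997) = 0.56352.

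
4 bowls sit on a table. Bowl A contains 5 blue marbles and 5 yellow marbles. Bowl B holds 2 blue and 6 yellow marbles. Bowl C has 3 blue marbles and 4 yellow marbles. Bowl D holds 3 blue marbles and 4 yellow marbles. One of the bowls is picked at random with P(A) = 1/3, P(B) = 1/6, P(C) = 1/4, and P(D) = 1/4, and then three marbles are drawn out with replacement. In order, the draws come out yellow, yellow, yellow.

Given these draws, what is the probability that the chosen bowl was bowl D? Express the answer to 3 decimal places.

The likelihood of the observed sequence under each hypothesis: P(data | bowl A) = (5/10)(5/10)(5/10) = 0.125; P(data | bowl B) = (6/8)(6/8)(6/8) = 0.42188; P(data | bowl C) = (4/7)(4/7)(4/7) = 0.18659; P(data | bowl D) = (4/7)(4/7)(4/7) = 0.18659.
Multiplying each by its prior: 1/3 · 0.125 = 0.041667, 1/6 · 0.42188 = 0.070312, 1/4 · 0.18659 = 0.046647, 1/4 · 0.18659 = 0.046647; summing to 0.20527.
So P(bowl D | data) = (0.046647) / (0.20527) = 0.22724.

0.227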